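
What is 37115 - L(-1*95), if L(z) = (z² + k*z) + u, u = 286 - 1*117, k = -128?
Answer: 15761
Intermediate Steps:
u = 169 (u = 286 - 117 = 169)
L(z) = 169 + z² - 128*z (L(z) = (z² - 128*z) + 169 = 169 + z² - 128*z)
37115 - L(-1*95) = 37115 - (169 + (-1*95)² - (-128)*95) = 37115 - (169 + (-95)² - 128*(-95)) = 37115 - (169 + 9025 + 12160) = 37115 - 1*21354 = 37115 - 21354 = 15761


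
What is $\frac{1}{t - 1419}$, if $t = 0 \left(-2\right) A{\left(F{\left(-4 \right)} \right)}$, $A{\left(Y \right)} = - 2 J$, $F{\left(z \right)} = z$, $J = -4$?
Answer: $- \frac{1}{1419} \approx -0.00070472$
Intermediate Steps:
$A{\left(Y \right)} = 8$ ($A{\left(Y \right)} = \left(-2\right) \left(-4\right) = 8$)
$t = 0$ ($t = 0 \left(-2\right) 8 = 0 \cdot 8 = 0$)
$\frac{1}{t - 1419} = \frac{1}{0 - 1419} = \frac{1}{-1419} = - \frac{1}{1419}$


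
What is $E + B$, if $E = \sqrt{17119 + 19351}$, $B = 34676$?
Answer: $34676 + \sqrt{36470} \approx 34867.0$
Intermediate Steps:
$E = \sqrt{36470} \approx 190.97$
$E + B = \sqrt{36470} + 34676 = 34676 + \sqrt{36470}$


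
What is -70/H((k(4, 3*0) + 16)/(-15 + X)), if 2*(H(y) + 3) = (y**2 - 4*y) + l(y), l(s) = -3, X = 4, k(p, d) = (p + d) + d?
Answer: -16940/191 ≈ -88.691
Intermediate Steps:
k(p, d) = p + 2*d (k(p, d) = (d + p) + d = p + 2*d)
H(y) = -9/2 + y**2/2 - 2*y (H(y) = -3 + ((y**2 - 4*y) - 3)/2 = -3 + (-3 + y**2 - 4*y)/2 = -3 + (-3/2 + y**2/2 - 2*y) = -9/2 + y**2/2 - 2*y)
-70/H((k(4, 3*0) + 16)/(-15 + X)) = -70/(-9/2 + (((4 + 2*(3*0)) + 16)/(-15 + 4))**2/2 - 2*((4 + 2*(3*0)) + 16)/(-15 + 4)) = -70/(-9/2 + (((4 + 2*0) + 16)/(-11))**2/2 - 2*((4 + 2*0) + 16)/(-11)) = -70/(-9/2 + (((4 + 0) + 16)*(-1/11))**2/2 - 2*((4 + 0) + 16)*(-1)/11) = -70/(-9/2 + ((4 + 16)*(-1/11))**2/2 - 2*(4 + 16)*(-1)/11) = -70/(-9/2 + (20*(-1/11))**2/2 - 40*(-1)/11) = -70/(-9/2 + (-20/11)**2/2 - 2*(-20/11)) = -70/(-9/2 + (1/2)*(400/121) + 40/11) = -70/(-9/2 + 200/121 + 40/11) = -70/191/242 = -70*242/191 = -16940/191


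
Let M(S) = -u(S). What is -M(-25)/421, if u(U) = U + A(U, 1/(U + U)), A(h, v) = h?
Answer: -50/421 ≈ -0.11876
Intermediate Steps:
u(U) = 2*U (u(U) = U + U = 2*U)
M(S) = -2*S
-M(-25)/421 = -(-2)*(-25)/421 = -1*50*(1/421) = -50*1/421 = -50/421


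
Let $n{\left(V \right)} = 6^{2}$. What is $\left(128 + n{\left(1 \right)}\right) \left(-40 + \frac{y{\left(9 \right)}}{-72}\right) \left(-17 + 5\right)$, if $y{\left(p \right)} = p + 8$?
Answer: $\frac{237554}{3} \approx 79185.0$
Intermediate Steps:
$y{\left(p \right)} = 8 + p$
$n{\left(V \right)} = 36$
$\left(128 + n{\left(1 \right)}\right) \left(-40 + \frac{y{\left(9 \right)}}{-72}\right) \left(-17 + 5\right) = \left(128 + 36\right) \left(-40 + \frac{8 + 9}{-72}\right) \left(-17 + 5\right) = 164 \left(-40 + 17 \left(- \frac{1}{72}\right)\right) \left(-12\right) = 164 \left(-40 - \frac{17}{72}\right) \left(-12\right) = 164 \left(\left(- \frac{2897}{72}\right) \left(-12\right)\right) = 164 \cdot \frac{2897}{6} = \frac{237554}{3}$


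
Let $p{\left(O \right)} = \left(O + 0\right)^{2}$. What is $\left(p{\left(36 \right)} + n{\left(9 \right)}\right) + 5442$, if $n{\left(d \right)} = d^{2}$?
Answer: $6819$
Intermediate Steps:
$p{\left(O \right)} = O^{2}$
$\left(p{\left(36 \right)} + n{\left(9 \right)}\right) + 5442 = \left(36^{2} + 9^{2}\right) + 5442 = \left(1296 + 81\right) + 5442 = 1377 + 5442 = 6819$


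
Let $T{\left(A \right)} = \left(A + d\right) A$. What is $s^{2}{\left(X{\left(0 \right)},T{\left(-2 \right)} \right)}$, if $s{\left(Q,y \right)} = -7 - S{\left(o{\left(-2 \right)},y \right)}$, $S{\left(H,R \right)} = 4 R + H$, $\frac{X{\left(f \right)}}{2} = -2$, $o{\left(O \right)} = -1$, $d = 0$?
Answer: $484$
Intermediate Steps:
$X{\left(f \right)} = -4$ ($X{\left(f \right)} = 2 \left(-2\right) = -4$)
$S{\left(H,R \right)} = H + 4 R$
$T{\left(A \right)} = A^{2}$ ($T{\left(A \right)} = \left(A + 0\right) A = A A = A^{2}$)
$s{\left(Q,y \right)} = -6 - 4 y$ ($s{\left(Q,y \right)} = -7 - \left(-1 + 4 y\right) = -6 - 4 y$)
$s^{2}{\left(X{\left(0 \right)},T{\left(-2 \right)} \right)} = \left(-6 - 4 \left(-2\right)^{2}\right)^{2} = \left(-6 - 16\right)^{2} = \left(-22\right)^{2} = 484$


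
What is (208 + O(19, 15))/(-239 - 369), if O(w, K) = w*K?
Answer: -493/608 ≈ -0.81085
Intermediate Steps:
O(w, K) = K*w
(208 + O(19, 15))/(-239 - 369) = (208 + 15*19)/(-239 - 369) = (208 + 285)/(-608) = 493*(-1/608) = -493/608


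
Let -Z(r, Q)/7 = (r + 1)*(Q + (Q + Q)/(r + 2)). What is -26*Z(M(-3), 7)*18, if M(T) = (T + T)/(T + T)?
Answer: 76440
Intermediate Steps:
M(T) = 1 (M(T) = (2*T)/((2*T)) = (2*T)*(1/(2*T)) = 1)
Z(r, Q) = -7*(1 + r)*(Q + 2*Q/(2 + r)) (Z(r, Q) = -7*(r + 1)*(Q + (Q + Q)/(r + 2)) = -7*(1 + r)*(Q + (2*Q)/(2 + r)) = -7*(1 + r)*(Q + 2*Q/(2 + r)))
-26*Z(M(-3), 7)*18 = -(-182)*7*(4 + 1² + 5*1)/(2 + 1)*18 = -(-182)*7*(4 + 1 + 5)/3*18 = -(-182)*7*10/3*18 = -26*(-490/3)*18 = (12740/3)*18 = 76440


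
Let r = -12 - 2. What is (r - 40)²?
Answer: 2916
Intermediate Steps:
r = -14
(r - 40)² = (-14 - 40)² = (-54)² = 2916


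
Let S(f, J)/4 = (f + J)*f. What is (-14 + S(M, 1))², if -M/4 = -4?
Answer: 1153476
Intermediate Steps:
M = 16 (M = -4*(-4) = 16)
S(f, J) = 4*f*(J + f) (S(f, J) = 4*((f + J)*f) = 4*((J + f)*f) = 4*(f*(J + f)) = 4*f*(J + f))
(-14 + S(M, 1))² = (-14 + 4*16*(1 + 16))² = (-14 + 4*16*17)² = (-14 + 1088)² = 1074² = 1153476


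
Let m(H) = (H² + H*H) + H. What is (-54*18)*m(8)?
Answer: -132192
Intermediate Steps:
m(H) = H + 2*H² (m(H) = (H² + H²) + H = 2*H² + H = H + 2*H²)
(-54*18)*m(8) = (-54*18)*(8*(1 + 2*8)) = -7776*(1 + 16) = -7776*17 = -972*136 = -132192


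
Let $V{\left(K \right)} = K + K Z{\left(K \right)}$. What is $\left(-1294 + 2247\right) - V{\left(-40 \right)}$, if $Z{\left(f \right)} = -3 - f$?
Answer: $2473$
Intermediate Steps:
$V{\left(K \right)} = K + K \left(-3 - K\right)$
$\left(-1294 + 2247\right) - V{\left(-40 \right)} = \left(-1294 + 2247\right) - \left(-1\right) \left(-40\right) \left(2 - 40\right) = 953 - \left(-1\right) \left(-40\right) \left(-38\right) = 953 - -1520 = 953 + 1520 = 2473$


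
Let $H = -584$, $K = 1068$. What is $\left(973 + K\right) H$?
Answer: $-1191944$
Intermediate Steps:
$\left(973 + K\right) H = \left(973 + 1068\right) \left(-584\right) = 2041 \left(-584\right) = -1191944$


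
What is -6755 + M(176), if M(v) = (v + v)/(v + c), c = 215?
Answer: -2640853/391 ≈ -6754.1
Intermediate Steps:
M(v) = 2*v/(215 + v) (M(v) = (v + v)/(v + 215) = (2*v)/(215 + v) = 2*v/(215 + v))
-6755 + M(176) = -6755 + 2*176/(215 + 176) = -6755 + 2*176/391 = -6755 + 2*176*(1/391) = -6755 + 352/391 = -2640853/391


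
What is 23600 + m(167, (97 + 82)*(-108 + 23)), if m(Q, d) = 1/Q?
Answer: 3941201/167 ≈ 23600.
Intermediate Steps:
23600 + m(167, (97 + 82)*(-108 + 23)) = 23600 + 1/167 = 3941201/167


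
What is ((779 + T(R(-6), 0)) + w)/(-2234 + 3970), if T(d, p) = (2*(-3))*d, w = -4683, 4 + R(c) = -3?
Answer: -1931/868 ≈ -2.2247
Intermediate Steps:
R(c) = -7 (R(c) = -4 - 3 = -7)
T(d, p) = -6*d
((779 + T(R(-6), 0)) + w)/(-2234 + 3970) = ((779 - 6*(-7)) - 4683)/(-2234 + 3970) = ((779 + 42) - 4683)/1736 = (821 - 4683)*(1/1736) = -3862*1/1736 = -1931/868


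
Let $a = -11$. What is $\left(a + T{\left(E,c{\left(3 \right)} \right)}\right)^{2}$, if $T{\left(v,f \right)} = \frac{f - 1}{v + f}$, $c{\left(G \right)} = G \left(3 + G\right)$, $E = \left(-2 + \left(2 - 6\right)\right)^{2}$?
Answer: $\frac{332929}{2916} \approx 114.17$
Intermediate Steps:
$E = 36$ ($E = \left(-2 + \left(2 - 6\right)\right)^{2} = \left(-2 - 4\right)^{2} = \left(-6\right)^{2} = 36$)
$T{\left(v,f \right)} = \frac{-1 + f}{f + v}$
$\left(a + T{\left(E,c{\left(3 \right)} \right)}\right)^{2} = \left(-11 + \frac{-1 + 3 \left(3 + 3\right)}{3 \left(3 + 3\right) + 36}\right)^{2} = \left(-11 + \frac{-1 + 3 \cdot 6}{3 \cdot 6 + 36}\right)^{2} = \left(-11 + \frac{-1 + 18}{18 + 36}\right)^{2} = \left(-11 + \frac{1}{54} \cdot 17\right)^{2} = \left(-11 + \frac{17}{54}\right)^{2} = \left(- \frac{577}{54}\right)^{2} = \frac{332929}{2916}$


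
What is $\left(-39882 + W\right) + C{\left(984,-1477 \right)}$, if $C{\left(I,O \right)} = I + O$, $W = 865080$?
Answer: $824705$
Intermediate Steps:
$\left(-39882 + W\right) + C{\left(984,-1477 \right)} = \left(-39882 + 865080\right) + \left(984 - 1477\right) = 825198 - 493 = 824705$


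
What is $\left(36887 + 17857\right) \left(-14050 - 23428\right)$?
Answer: $-2051695632$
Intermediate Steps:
$\left(36887 + 17857\right) \left(-14050 - 23428\right) = 54744 \left(-14050 - 23428\right) = 54744 \left(-37478\right) = -2051695632$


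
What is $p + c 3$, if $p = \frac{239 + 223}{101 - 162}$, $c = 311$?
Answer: $\frac{56451}{61} \approx 925.43$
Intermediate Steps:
$p = - \frac{462}{61}$ ($p = \frac{462}{-61} = 462 \left(- \frac{1}{61}\right) = - \frac{462}{61} \approx -7.5738$)
$p + c 3 = - \frac{462}{61} + 311 \cdot 3 = - \frac{462}{61} + 933 = \frac{56451}{61}$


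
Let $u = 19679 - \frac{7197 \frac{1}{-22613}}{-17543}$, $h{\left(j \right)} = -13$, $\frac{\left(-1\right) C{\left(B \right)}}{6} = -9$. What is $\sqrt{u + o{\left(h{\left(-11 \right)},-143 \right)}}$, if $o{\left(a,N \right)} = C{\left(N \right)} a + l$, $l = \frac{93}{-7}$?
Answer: $\frac{\sqrt{146232389056193471686655}}{2776899013} \approx 137.71$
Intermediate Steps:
$C{\left(B \right)} = 54$ ($C{\left(B \right)} = \left(-6\right) \left(-9\right) = 54$)
$l = - \frac{93}{7}$ ($l = 93 \left(- \frac{1}{7}\right) = - \frac{93}{7} \approx -13.286$)
$o{\left(a,N \right)} = - \frac{93}{7} + 54 a$ ($o{\left(a,N \right)} = 54 a - \frac{93}{7} = - \frac{93}{7} + 54 a$)
$u = \frac{7806656518064}{396699859}$ ($u = 19679 - 7197 \left(- \frac{1}{22613}\right) \left(- \frac{1}{17543}\right) = 19679 - \left(- \frac{7197}{22613}\right) \left(- \frac{1}{17543}\right) = 19679 - \frac{7197}{396699859} = \frac{7806656518064}{396699859} \approx 19679.0$)
$\sqrt{u + o{\left(h{\left(-11 \right)},-143 \right)}} = \sqrt{\frac{7806656518064}{396699859} + \left(- \frac{93}{7} + 54 \left(-13\right)\right)} = \sqrt{\frac{7806656518064}{396699859} - \frac{5007}{7}} = \sqrt{\frac{52660319432435}{2776899013}} = \frac{\sqrt{146232389056193471686655}}{2776899013}$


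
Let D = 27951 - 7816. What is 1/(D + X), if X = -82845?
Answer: -1/62710 ≈ -1.5946e-5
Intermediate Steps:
D = 20135
1/(D + X) = 1/(20135 - 82845) = 1/(-62710) = -1/62710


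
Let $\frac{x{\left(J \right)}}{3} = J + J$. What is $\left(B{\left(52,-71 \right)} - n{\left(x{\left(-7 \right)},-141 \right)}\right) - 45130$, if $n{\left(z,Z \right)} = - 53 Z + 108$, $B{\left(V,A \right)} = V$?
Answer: $-52659$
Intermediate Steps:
$x{\left(J \right)} = 6 J$ ($x{\left(J \right)} = 3 \left(J + J\right) = 3 \cdot 2 J = 6 J$)
$n{\left(z,Z \right)} = 108 - 53 Z$
$\left(B{\left(52,-71 \right)} - n{\left(x{\left(-7 \right)},-141 \right)}\right) - 45130 = \left(52 - \left(108 - -7473\right)\right) - 45130 = \left(52 - \left(108 + 7473\right)\right) - 45130 = \left(52 - 7581\right) - 45130 = -7529 - 45130 = -52659$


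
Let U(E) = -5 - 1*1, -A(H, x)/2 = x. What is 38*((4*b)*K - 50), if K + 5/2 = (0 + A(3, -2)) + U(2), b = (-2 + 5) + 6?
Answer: -8056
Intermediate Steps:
A(H, x) = -2*x
U(E) = -6 (U(E) = -5 - 1 = -6)
b = 9 (b = 3 + 6 = 9)
K = -9/2 (K = -5/2 + ((0 - 2*(-2)) - 6) = -5/2 + ((0 + 4) - 6) = -5/2 + (4 - 6) = -5/2 - 2 = -9/2 ≈ -4.5000)
38*((4*b)*K - 50) = 38*((4*9)*(-9/2) - 50) = 38*(36*(-9/2) - 50) = 38*(-162 - 50) = 38*(-212) = -8056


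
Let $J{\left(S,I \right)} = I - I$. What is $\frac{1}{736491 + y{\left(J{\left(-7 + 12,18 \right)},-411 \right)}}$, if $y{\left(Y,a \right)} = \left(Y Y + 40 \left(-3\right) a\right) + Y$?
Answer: $\frac{1}{785811} \approx 1.2726 \cdot 10^{-6}$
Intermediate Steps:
$J{\left(S,I \right)} = 0$
$y{\left(Y,a \right)} = Y + Y^{2} - 120 a$ ($y{\left(Y,a \right)} = \left(Y^{2} - 120 a\right) + Y = Y + Y^{2} - 120 a$)
$\frac{1}{736491 + y{\left(J{\left(-7 + 12,18 \right)},-411 \right)}} = \frac{1}{736491 + \left(0 + 0^{2} - -49320\right)} = \frac{1}{736491 + \left(0 + 0 + 49320\right)} = \frac{1}{736491 + 49320} = \frac{1}{785811}$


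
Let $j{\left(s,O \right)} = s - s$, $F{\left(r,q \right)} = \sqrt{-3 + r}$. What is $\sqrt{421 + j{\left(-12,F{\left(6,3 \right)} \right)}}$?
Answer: $\sqrt{421} \approx 20.518$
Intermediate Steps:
$j{\left(s,O \right)} = 0$
$\sqrt{421 + j{\left(-12,F{\left(6,3 \right)} \right)}} = \sqrt{421 + 0} = \sqrt{421}$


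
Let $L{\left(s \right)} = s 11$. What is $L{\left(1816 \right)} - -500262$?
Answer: $520238$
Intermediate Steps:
$L{\left(s \right)} = 11 s$
$L{\left(1816 \right)} - -500262 = 11 \cdot 1816 - -500262 = 19976 + 500262 = 520238$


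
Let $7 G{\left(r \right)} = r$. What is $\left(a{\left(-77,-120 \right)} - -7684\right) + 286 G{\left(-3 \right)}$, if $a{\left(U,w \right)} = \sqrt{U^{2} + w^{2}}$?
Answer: $\frac{52930}{7} + \sqrt{20329} \approx 7704.0$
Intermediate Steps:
$G{\left(r \right)} = \frac{r}{7}$
$\left(a{\left(-77,-120 \right)} - -7684\right) + 286 G{\left(-3 \right)} = \left(\sqrt{\left(-77\right)^{2} + \left(-120\right)^{2}} - -7684\right) + 286 \cdot \frac{1}{7} \left(-3\right) = \left(\sqrt{5929 + 14400} + 7684\right) + 286 \left(- \frac{3}{7}\right) = \left(\sqrt{20329} + 7684\right) - \frac{858}{7} = \left(7684 + \sqrt{20329}\right) - \frac{858}{7} = \frac{52930}{7} + \sqrt{20329}$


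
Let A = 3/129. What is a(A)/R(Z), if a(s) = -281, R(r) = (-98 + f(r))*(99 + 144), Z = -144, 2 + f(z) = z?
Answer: 281/59292 ≈ 0.0047393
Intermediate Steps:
A = 1/43 (A = 3*(1/129) = 1/43 ≈ 0.023256)
f(z) = -2 + z
R(r) = -24300 + 243*r (R(r) = (-98 + (-2 + r))*(99 + 144) = (-100 + r)*243 = -24300 + 243*r)
a(A)/R(Z) = -281/(-24300 + 243*(-144)) = -281/(-24300 - 34992) = -281/(-59292) = -281*(-1/59292) = 281/59292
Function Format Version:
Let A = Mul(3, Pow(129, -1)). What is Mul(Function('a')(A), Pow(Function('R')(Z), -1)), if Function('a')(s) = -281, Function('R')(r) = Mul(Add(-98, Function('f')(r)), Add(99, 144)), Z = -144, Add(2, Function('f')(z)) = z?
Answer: Rational(281, 59292) ≈ 0.0047393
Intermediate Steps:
A = Rational(1, 43) (A = Mul(3, Rational(1, 129)) = Rational(1, 43) ≈ 0.023256)
Function('f')(z) = Add(-2, z)
Function('R')(r) = Add(-24300, Mul(243, r)) (Function('R')(r) = Mul(Add(-98, Add(-2, r)), Add(99, 144)) = Mul(Add(-100, r), 243) = Add(-24300, Mul(243, r)))
Mul(Function('a')(A), Pow(Function('R')(Z), -1)) = Mul(-281, Pow(Add(-24300, Mul(243, -144)), -1)) = Mul(-281, Pow(Add(-24300, -34992), -1)) = Mul(-281, Pow(-59292, -1)) = Mul(-281, Rational(-1, 59292)) = Rational(281, 59292)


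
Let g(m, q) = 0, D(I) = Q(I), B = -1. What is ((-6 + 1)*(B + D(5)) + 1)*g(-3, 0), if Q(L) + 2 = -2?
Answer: 0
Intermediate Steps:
Q(L) = -4 (Q(L) = -2 - 2 = -4)
D(I) = -4
((-6 + 1)*(B + D(5)) + 1)*g(-3, 0) = ((-6 + 1)*(-1 - 4) + 1)*0 = (-5*(-5) + 1)*0 = (25 + 1)*0 = 26*0 = 0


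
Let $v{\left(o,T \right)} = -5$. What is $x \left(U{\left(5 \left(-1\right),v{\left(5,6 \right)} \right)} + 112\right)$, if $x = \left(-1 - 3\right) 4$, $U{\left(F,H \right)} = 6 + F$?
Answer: $-1808$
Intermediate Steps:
$x = -16$ ($x = \left(-4\right) 4 = -16$)
$x \left(U{\left(5 \left(-1\right),v{\left(5,6 \right)} \right)} + 112\right) = - 16 \left(\left(6 + 5 \left(-1\right)\right) + 112\right) = - 16 \left(\left(6 - 5\right) + 112\right) = - 16 \left(1 + 112\right) = \left(-16\right) 113 = -1808$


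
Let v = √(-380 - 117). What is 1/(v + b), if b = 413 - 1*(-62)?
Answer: 475/226122 - I*√497/226122 ≈ 0.0021006 - 9.8591e-5*I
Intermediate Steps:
v = I*√497 (v = √(-497) = I*√497 ≈ 22.293*I)
b = 475 (b = 413 + 62 = 475)
1/(v + b) = 1/(I*√497 + 475) = 1/(475 + I*√497)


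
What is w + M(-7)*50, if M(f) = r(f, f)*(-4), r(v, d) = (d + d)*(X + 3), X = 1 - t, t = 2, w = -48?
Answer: 5552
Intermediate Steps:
X = -1 (X = 1 - 1*2 = 1 - 2 = -1)
r(v, d) = 4*d (r(v, d) = (d + d)*(-1 + 3) = (2*d)*2 = 4*d)
M(f) = -16*f (M(f) = (4*f)*(-4) = -16*f)
w + M(-7)*50 = -48 - 16*(-7)*50 = -48 + 112*50 = -48 + 5600 = 5552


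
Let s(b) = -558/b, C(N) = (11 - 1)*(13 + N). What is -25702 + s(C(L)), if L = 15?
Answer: -3598559/140 ≈ -25704.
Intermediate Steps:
C(N) = 130 + 10*N (C(N) = 10*(13 + N) = 130 + 10*N)
-25702 + s(C(L)) = -25702 - 558/(130 + 10*15) = -25702 - 558/(130 + 150) = -25702 - 558/280 = -25702 - 558*1/280 = -25702 - 279/140 = -3598559/140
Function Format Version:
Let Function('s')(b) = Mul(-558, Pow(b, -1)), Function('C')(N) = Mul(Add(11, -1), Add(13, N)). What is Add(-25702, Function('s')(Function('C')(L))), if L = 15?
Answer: Rational(-3598559, 140) ≈ -25704.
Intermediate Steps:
Function('C')(N) = Add(130, Mul(10, N)) (Function('C')(N) = Mul(10, Add(13, N)) = Add(130, Mul(10, N)))
Add(-25702, Function('s')(Function('C')(L))) = Add(-25702, Mul(-558, Pow(Add(130, Mul(10, 15)), -1))) = Add(-25702, Mul(-558, Pow(Add(130, 150), -1))) = Add(-25702, Mul(-558, Pow(280, -1))) = Add(-25702, Mul(-558, Rational(1, 280))) = Add(-25702, Rational(-279, 140)) = Rational(-3598559, 140)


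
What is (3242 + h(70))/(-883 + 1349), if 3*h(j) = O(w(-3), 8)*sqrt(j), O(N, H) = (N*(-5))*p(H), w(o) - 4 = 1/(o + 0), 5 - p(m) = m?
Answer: 1621/233 + 55*sqrt(70)/1398 ≈ 7.2862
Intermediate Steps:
p(m) = 5 - m
w(o) = 4 + 1/o (w(o) = 4 + 1/(o + 0) = 4 + 1/o)
O(N, H) = -5*N*(5 - H) (O(N, H) = (N*(-5))*(5 - H) = (-5*N)*(5 - H) = -5*N*(5 - H))
h(j) = 55*sqrt(j)/3 (h(j) = ((5*(4 + 1/(-3))*(-5 + 8))*sqrt(j))/3 = ((5*(4 - 1/3)*3)*sqrt(j))/3 = ((5*(11/3)*3)*sqrt(j))/3 = (55*sqrt(j))/3 = 55*sqrt(j)/3)
(3242 + h(70))/(-883 + 1349) = (3242 + 55*sqrt(70)/3)/(-883 + 1349) = (3242 + 55*sqrt(70)/3)/466 = (3242 + 55*sqrt(70)/3)*(1/466) = 1621/233 + 55*sqrt(70)/1398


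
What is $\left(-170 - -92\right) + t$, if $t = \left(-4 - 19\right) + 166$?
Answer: $65$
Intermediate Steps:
$t = 143$ ($t = -23 + 166 = 143$)
$\left(-170 - -92\right) + t = \left(-170 - -92\right) + 143 = \left(-170 + 92\right) + 143 = -78 + 143 = 65$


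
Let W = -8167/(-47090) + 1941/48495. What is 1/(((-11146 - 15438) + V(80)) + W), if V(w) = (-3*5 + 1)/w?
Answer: -608967880/16188778701871 ≈ -3.7617e-5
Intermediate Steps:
V(w) = -14/w (V(w) = (-15 + 1)/w = -14/w)
W = 32497357/152241970 (W = -8167*(-1/47090) + 1941*(1/48495) = 8167/47090 + 647/16165 = 32497357/152241970 ≈ 0.21346)
1/(((-11146 - 15438) + V(80)) + W) = 1/(((-11146 - 15438) - 14/80) + 32497357/152241970) = 1/((-26584 - 14*1/80) + 32497357/152241970) = 1/((-26584 - 7/40) + 32497357/152241970) = 1/(-1063367/40 + 32497357/152241970) = 1/(-16188778701871/608967880) = -608967880/16188778701871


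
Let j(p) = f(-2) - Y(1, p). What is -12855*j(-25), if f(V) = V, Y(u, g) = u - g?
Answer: 359940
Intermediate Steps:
j(p) = -3 + p (j(p) = -2 - (1 - p) = -2 + (-1 + p) = -3 + p)
-12855*j(-25) = -12855*(-3 - 25) = -12855*(-28) = 359940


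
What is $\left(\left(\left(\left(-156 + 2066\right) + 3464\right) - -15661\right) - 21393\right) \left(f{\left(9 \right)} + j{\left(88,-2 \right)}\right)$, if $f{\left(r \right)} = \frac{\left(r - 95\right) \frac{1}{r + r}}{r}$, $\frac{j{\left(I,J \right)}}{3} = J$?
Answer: $\frac{189382}{81} \approx 2338.1$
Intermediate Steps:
$j{\left(I,J \right)} = 3 J$
$f{\left(r \right)} = \frac{-95 + r}{2 r^{2}}$ ($f{\left(r \right)} = \frac{\left(-95 + r\right) \frac{1}{2 r}}{r} = \frac{\frac{1}{2} \frac{1}{r} \left(-95 + r\right)}{r} = \frac{-95 + r}{2 r^{2}}$)
$\left(\left(\left(\left(-156 + 2066\right) + 3464\right) - -15661\right) - 21393\right) \left(f{\left(9 \right)} + j{\left(88,-2 \right)}\right) = \left(\left(\left(\left(-156 + 2066\right) + 3464\right) - -15661\right) - 21393\right) \left(\frac{-95 + 9}{2 \cdot 81} + 3 \left(-2\right)\right) = \left(\left(\left(1910 + 3464\right) + 15661\right) - 21393\right) \left(\frac{1}{2} \cdot \frac{1}{81} \left(-86\right) - 6\right) = \left(\left(5374 + 15661\right) - 21393\right) \left(- \frac{43}{81} - 6\right) = \left(21035 - 21393\right) \left(- \frac{529}{81}\right) = \left(-358\right) \left(- \frac{529}{81}\right) = \frac{189382}{81}$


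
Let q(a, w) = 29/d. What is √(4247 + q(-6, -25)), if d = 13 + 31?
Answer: √2055867/22 ≈ 65.174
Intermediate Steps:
d = 44
q(a, w) = 29/44
√(4247 + q(-6, -25)) = √(4247 + 29/44) = √(186897/44) = √2055867/22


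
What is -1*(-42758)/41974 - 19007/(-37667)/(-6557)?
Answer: 63612534624/62450868991 ≈ 1.0186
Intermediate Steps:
-1*(-42758)/41974 - 19007/(-37667)/(-6557) = 42758*(1/41974) - 19007*(-1/37667)*(-1/6557) = 21379/20987 + (19007/37667)*(-1/6557) = 21379/20987 - 229/2975693 = 63612534624/62450868991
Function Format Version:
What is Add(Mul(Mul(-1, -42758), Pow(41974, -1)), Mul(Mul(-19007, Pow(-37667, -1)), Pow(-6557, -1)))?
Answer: Rational(63612534624, 62450868991) ≈ 1.0186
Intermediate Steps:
Add(Mul(Mul(-1, -42758), Pow(41974, -1)), Mul(Mul(-19007, Pow(-37667, -1)), Pow(-6557, -1))) = Add(Mul(42758, Rational(1, 41974)), Mul(Mul(-19007, Rational(-1, 37667)), Rational(-1, 6557))) = Add(Rational(21379, 20987), Mul(Rational(19007, 37667), Rational(-1, 6557))) = Add(Rational(21379, 20987), Rational(-229, 2975693)) = Rational(63612534624, 62450868991)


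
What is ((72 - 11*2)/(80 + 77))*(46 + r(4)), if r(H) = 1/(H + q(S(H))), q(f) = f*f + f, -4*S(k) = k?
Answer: 4625/314 ≈ 14.729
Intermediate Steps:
S(k) = -k/4
q(f) = f + f² (q(f) = f² + f = f + f²)
r(H) = 1/(H - H*(1 - H/4)/4) (r(H) = 1/(H + (-H/4)*(1 - H/4)) = 1/(H - H*(1 - H/4)/4))
((72 - 11*2)/(80 + 77))*(46 + r(4)) = ((72 - 11*2)/(80 + 77))*(46 + 16/(4*(12 + 4))) = ((72 - 22)/157)*(46 + 16*(¼)/16) = (50*(1/157))*(46 + 16*(¼)*(1/16)) = 50*(46 + ¼)/157 = (50/157)*(185/4) = 4625/314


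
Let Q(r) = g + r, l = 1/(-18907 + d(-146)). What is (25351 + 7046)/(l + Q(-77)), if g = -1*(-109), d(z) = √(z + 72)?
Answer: 123531620900971/122017635435 + 10799*I*√74/122017635435 ≈ 1012.4 + 7.6134e-7*I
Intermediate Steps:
d(z) = √(72 + z)
l = 1/(-18907 + I*√74) (l = 1/(-18907 + √(72 - 146)) = 1/(-18907 + √(-74)) = 1/(-18907 + I*√74) ≈ -5.289e-5 - 2.41e-8*I)
g = 109
Q(r) = 109 + r
(25351 + 7046)/(l + Q(-77)) = (25351 + 7046)/((-511/9661479 - I*√74/357474723) + (109 - 77)) = 32397/((-511/9661479 - I*√74/357474723) + 32) = 32397/(309166817/9661479 - I*√74/357474723)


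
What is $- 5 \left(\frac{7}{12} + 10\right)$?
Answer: $- \frac{635}{12} \approx -52.917$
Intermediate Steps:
$- 5 \left(\frac{7}{12} + 10\right) = \left(-5\right) \frac{127}{12} = - \frac{635}{12}$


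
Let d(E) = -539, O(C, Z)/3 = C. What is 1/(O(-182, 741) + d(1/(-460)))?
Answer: -1/1085 ≈ -0.00092166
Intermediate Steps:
O(C, Z) = 3*C
1/(O(-182, 741) + d(1/(-460))) = 1/(3*(-182) - 539) = 1/(-546 - 539) = 1/(-1085) = -1/1085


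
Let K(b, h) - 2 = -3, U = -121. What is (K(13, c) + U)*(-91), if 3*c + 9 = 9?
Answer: 11102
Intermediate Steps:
c = 0 (c = -3 + (1/3)*9 = -3 + 3 = 0)
K(b, h) = -1 (K(b, h) = 2 - 3 = -1)
(K(13, c) + U)*(-91) = (-1 - 121)*(-91) = -122*(-91) = 11102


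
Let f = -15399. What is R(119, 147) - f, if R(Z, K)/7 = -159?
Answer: 14286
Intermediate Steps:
R(Z, K) = -1113 (R(Z, K) = 7*(-159) = -1113)
R(119, 147) - f = -1113 - 1*(-15399) = -1113 + 15399 = 14286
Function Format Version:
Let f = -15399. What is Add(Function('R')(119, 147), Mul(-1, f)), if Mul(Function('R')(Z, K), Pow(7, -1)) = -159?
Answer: 14286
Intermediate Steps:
Function('R')(Z, K) = -1113 (Function('R')(Z, K) = Mul(7, -159) = -1113)
Add(Function('R')(119, 147), Mul(-1, f)) = Add(-1113, Mul(-1, -15399)) = Add(-1113, 15399) = 14286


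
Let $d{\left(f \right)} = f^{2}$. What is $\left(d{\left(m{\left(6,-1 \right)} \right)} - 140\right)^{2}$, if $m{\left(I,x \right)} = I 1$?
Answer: $10816$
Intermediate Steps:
$m{\left(I,x \right)} = I$
$\left(d{\left(m{\left(6,-1 \right)} \right)} - 140\right)^{2} = \left(6^{2} - 140\right)^{2} = \left(36 - 140\right)^{2} = \left(-104\right)^{2} = 10816$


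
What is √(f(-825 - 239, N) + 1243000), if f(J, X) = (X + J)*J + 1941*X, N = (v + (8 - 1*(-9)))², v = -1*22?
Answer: √2397021 ≈ 1548.2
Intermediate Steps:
v = -22
N = 25 (N = (-22 + (8 - 1*(-9)))² = (-22 + (8 + 9))² = (-22 + 17)² = (-5)² = 25)
f(J, X) = 1941*X + J*(J + X) (f(J, X) = (J + X)*J + 1941*X = J*(J + X) + 1941*X = 1941*X + J*(J + X))
√(f(-825 - 239, N) + 1243000) = √(((-825 - 239)² + 1941*25 + (-825 - 239)*25) + 1243000) = √(((-1064)² + 48525 - 1064*25) + 1243000) = √((1132096 + 48525 - 26600) + 1243000) = √(1154021 + 1243000) = √2397021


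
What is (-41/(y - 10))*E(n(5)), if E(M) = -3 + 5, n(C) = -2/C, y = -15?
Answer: 82/25 ≈ 3.2800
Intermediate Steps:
E(M) = 2
(-41/(y - 10))*E(n(5)) = -41/(-15 - 10)*2 = -41/(-25)*2 = -41*(-1/25)*2 = (41/25)*2 = 82/25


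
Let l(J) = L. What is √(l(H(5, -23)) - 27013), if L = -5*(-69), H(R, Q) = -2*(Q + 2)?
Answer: 2*I*√6667 ≈ 163.3*I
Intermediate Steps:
H(R, Q) = -4 - 2*Q (H(R, Q) = -2*(2 + Q) = -4 - 2*Q)
L = 345
l(J) = 345
√(l(H(5, -23)) - 27013) = √(345 - 27013) = √(-26668) = 2*I*√6667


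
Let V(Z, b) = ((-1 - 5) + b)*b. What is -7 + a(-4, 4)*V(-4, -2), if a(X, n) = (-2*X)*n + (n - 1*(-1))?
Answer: 585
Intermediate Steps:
a(X, n) = 1 + n - 2*X*n (a(X, n) = -2*X*n + (n + 1) = -2*X*n + (1 + n) = 1 + n - 2*X*n)
V(Z, b) = b*(-6 + b) (V(Z, b) = (-6 + b)*b = b*(-6 + b))
-7 + a(-4, 4)*V(-4, -2) = -7 + (1 + 4 - 2*(-4)*4)*(-2*(-6 - 2)) = -7 + (1 + 4 + 32)*(-2*(-8)) = -7 + 37*16 = -7 + 592 = 585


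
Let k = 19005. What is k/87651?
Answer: 6335/29217 ≈ 0.21683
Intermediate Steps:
k/87651 = 19005/87651 = 19005*(1/87651) = 6335/29217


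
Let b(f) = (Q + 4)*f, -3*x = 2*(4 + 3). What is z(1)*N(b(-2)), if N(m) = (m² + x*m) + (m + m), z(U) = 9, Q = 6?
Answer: 4080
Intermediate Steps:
x = -14/3 (x = -2*(4 + 3)/3 = -2*7/3 = -⅓*14 = -14/3 ≈ -4.6667)
b(f) = 10*f (b(f) = (6 + 4)*f = 10*f)
N(m) = m² - 8*m/3 (N(m) = (m² - 14*m/3) + (m + m) = (m² - 14*m/3) + 2*m = m² - 8*m/3)
z(1)*N(b(-2)) = 9*((10*(-2))*(-8 + 3*(10*(-2)))/3) = 9*((⅓)*(-20)*(-8 + 3*(-20))) = 9*((⅓)*(-20)*(-8 - 60)) = 9*((⅓)*(-20)*(-68)) = 9*(1360/3) = 4080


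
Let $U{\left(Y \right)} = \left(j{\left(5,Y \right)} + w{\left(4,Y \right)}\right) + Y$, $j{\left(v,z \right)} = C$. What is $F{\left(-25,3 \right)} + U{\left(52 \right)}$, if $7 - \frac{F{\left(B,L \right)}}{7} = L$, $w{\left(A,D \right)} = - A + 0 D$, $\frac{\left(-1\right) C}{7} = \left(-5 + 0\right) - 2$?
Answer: $125$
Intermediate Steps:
$C = 49$ ($C = - 7 \left(\left(-5 + 0\right) - 2\right) = - 7 \left(-5 - 2\right) = \left(-7\right) \left(-7\right) = 49$)
$w{\left(A,D \right)} = - A$ ($w{\left(A,D \right)} = - A + 0 = - A$)
$F{\left(B,L \right)} = 49 - 7 L$
$j{\left(v,z \right)} = 49$
$U{\left(Y \right)} = 45 + Y$ ($U{\left(Y \right)} = \left(49 - 4\right) + Y = 45 + Y$)
$F{\left(-25,3 \right)} + U{\left(52 \right)} = \left(49 - 21\right) + \left(45 + 52\right) = \left(49 - 21\right) + 97 = 28 + 97 = 125$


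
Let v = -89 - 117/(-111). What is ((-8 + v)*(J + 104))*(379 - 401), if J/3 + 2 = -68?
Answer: -8278600/37 ≈ -2.2375e+5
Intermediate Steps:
v = -3254/37 (v = -89 - 117*(-1/111) = -89 + 39/37 = -3254/37 ≈ -87.946)
J = -210 (J = -6 + 3*(-68) = -6 - 204 = -210)
((-8 + v)*(J + 104))*(379 - 401) = ((-8 - 3254/37)*(-210 + 104))*(379 - 401) = -3550/37*(-106)*(-22) = (376300/37)*(-22) = -8278600/37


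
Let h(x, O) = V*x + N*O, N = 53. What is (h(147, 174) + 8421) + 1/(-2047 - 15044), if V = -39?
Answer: 203553809/17091 ≈ 11910.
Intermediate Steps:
h(x, O) = -39*x + 53*O
(h(147, 174) + 8421) + 1/(-2047 - 15044) = ((-39*147 + 53*174) + 8421) + 1/(-2047 - 15044) = ((-5733 + 9222) + 8421) + 1/(-17091) = (3489 + 8421) - 1/17091 = 11910 - 1/17091 = 203553809/17091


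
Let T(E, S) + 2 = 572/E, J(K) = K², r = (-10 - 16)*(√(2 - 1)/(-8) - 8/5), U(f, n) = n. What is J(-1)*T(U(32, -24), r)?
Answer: -155/6 ≈ -25.833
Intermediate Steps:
r = 897/20 (r = -26*(√1*(-⅛) - 8*⅕) = -26*(1*(-⅛) - 8/5) = -26*(-⅛ - 8/5) = -26*(-69/40) = 897/20 ≈ 44.850)
T(E, S) = -2 + 572/E
J(-1)*T(U(32, -24), r) = (-1)²*(-2 + 572/(-24)) = 1*(-2 + 572*(-1/24)) = 1*(-2 - 143/6) = 1*(-155/6) = -155/6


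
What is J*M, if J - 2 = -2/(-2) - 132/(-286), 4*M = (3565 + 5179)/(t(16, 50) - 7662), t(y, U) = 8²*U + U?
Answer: -49185/28678 ≈ -1.7151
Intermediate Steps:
t(y, U) = 65*U (t(y, U) = 64*U + U = 65*U)
M = -1093/2206 (M = ((3565 + 5179)/(65*50 - 7662))/4 = (8744/(3250 - 7662))/4 = (8744/(-4412))/4 = (8744*(-1/4412))/4 = (¼)*(-2186/1103) = -1093/2206 ≈ -0.49547)
J = 45/13 (J = 2 + (-2/(-2) - 132/(-286)) = 2 + (-2*(-½) - 132*(-1/286)) = 2 + (1 + 6/13) = 2 + 19/13 = 45/13 ≈ 3.4615)
J*M = (45/13)*(-1093/2206) = -49185/28678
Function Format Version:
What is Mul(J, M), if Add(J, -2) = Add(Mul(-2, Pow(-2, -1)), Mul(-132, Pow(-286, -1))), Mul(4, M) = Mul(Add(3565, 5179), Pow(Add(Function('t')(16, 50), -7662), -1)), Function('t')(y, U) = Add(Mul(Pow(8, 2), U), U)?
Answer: Rational(-49185, 28678) ≈ -1.7151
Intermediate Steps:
Function('t')(y, U) = Mul(65, U) (Function('t')(y, U) = Add(Mul(64, U), U) = Mul(65, U))
M = Rational(-1093, 2206) (M = Mul(Rational(1, 4), Mul(Add(3565, 5179), Pow(Add(Mul(65, 50), -7662), -1))) = Mul(Rational(1, 4), Mul(8744, Pow(Add(3250, -7662), -1))) = Mul(Rational(1, 4), Mul(8744, Pow(-4412, -1))) = Mul(Rational(1, 4), Mul(8744, Rational(-1, 4412))) = Mul(Rational(1, 4), Rational(-2186, 1103)) = Rational(-1093, 2206) ≈ -0.49547)
J = Rational(45, 13) (J = Add(2, Add(Mul(-2, Pow(-2, -1)), Mul(-132, Pow(-286, -1)))) = Add(2, Add(Mul(-2, Rational(-1, 2)), Mul(-132, Rational(-1, 286)))) = Add(2, Add(1, Rational(6, 13))) = Add(2, Rational(19, 13)) = Rational(45, 13) ≈ 3.4615)
Mul(J, M) = Mul(Rational(45, 13), Rational(-1093, 2206)) = Rational(-49185, 28678)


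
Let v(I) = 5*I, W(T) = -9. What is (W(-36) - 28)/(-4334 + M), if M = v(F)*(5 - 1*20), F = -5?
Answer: 1/107 ≈ 0.0093458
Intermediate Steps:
M = 375 (M = (5*(-5))*(5 - 1*20) = -25*(5 - 20) = -25*(-15) = 375)
(W(-36) - 28)/(-4334 + M) = (-9 - 28)/(-4334 + 375) = -37/(-3959) = -37*(-1/3959) = 1/107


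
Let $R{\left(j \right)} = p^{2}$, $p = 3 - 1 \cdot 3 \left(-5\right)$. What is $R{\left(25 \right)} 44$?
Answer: $14256$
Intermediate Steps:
$p = 18$ ($p = 3 - 3 \left(-5\right) = 3 - -15 = 3 + 15 = 18$)
$R{\left(j \right)} = 324$ ($R{\left(j \right)} = 18^{2} = 324$)
$R{\left(25 \right)} 44 = 324 \cdot 44 = 14256$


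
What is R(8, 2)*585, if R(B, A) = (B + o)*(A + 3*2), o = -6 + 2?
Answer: 18720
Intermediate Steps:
o = -4
R(B, A) = (-4 + B)*(6 + A) (R(B, A) = (B - 4)*(A + 3*2) = (-4 + B)*(A + 6) = (-4 + B)*(6 + A))
R(8, 2)*585 = (-24 - 4*2 + 6*8 + 2*8)*585 = (-24 - 8 + 48 + 16)*585 = 32*585 = 18720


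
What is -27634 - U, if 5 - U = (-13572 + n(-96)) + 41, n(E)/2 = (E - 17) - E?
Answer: -41204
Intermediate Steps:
n(E) = -34 (n(E) = 2*((E - 17) - E) = 2*((-17 + E) - E) = 2*(-17) = -34)
U = 13570 (U = 5 - ((-13572 - 34) + 41) = 5 - (-13606 + 41) = 5 - 1*(-13565) = 5 + 13565 = 13570)
-27634 - U = -27634 - 1*13570 = -27634 - 13570 = -41204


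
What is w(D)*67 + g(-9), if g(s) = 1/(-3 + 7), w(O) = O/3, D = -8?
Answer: -2141/12 ≈ -178.42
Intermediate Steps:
w(O) = O/3 (w(O) = O*(⅓) = O/3)
g(s) = ¼ (g(s) = 1/4 = ¼)
w(D)*67 + g(-9) = ((⅓)*(-8))*67 + ¼ = -8/3*67 + ¼ = -536/3 + ¼ = -2141/12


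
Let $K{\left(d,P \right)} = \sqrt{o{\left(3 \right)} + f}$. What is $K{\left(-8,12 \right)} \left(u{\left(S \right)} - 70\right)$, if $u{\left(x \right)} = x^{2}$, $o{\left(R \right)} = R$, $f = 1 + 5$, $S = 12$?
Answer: $222$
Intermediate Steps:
$f = 6$
$K{\left(d,P \right)} = 3$ ($K{\left(d,P \right)} = \sqrt{3 + 6} = \sqrt{9} = 3$)
$K{\left(-8,12 \right)} \left(u{\left(S \right)} - 70\right) = 3 \left(12^{2} - 70\right) = 3 \left(144 - 70\right) = 3 \cdot 74 = 222$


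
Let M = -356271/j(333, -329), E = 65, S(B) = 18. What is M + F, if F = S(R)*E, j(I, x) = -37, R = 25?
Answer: 399561/37 ≈ 10799.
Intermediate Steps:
F = 1170 (F = 18*65 = 1170)
M = 356271/37 (M = -356271/(-37) = -356271*(-1/37) = 356271/37 ≈ 9628.9)
M + F = 356271/37 + 1170 = 399561/37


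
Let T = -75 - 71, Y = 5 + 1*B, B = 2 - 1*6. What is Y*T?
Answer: -146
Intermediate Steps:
B = -4 (B = 2 - 6 = -4)
Y = 1 (Y = 5 + 1*(-4) = 5 - 4 = 1)
T = -146
Y*T = 1*(-146) = -146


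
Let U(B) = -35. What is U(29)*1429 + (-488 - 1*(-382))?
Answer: -50121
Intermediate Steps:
U(29)*1429 + (-488 - 1*(-382)) = -35*1429 + (-488 - 1*(-382)) = -50015 + (-488 + 382) = -50015 - 106 = -50121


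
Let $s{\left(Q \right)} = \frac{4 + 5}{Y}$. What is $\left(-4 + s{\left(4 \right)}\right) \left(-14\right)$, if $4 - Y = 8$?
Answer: $\frac{175}{2} \approx 87.5$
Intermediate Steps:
$Y = -4$ ($Y = 4 - 8 = -4$)
$s{\left(Q \right)} = - \frac{9}{4}$ ($s{\left(Q \right)} = \frac{4 + 5}{-4} = 9 \left(- \frac{1}{4}\right) = - \frac{9}{4}$)
$\left(-4 + s{\left(4 \right)}\right) \left(-14\right) = \left(-4 - \frac{9}{4}\right) \left(-14\right) = \left(- \frac{25}{4}\right) \left(-14\right) = \frac{175}{2}$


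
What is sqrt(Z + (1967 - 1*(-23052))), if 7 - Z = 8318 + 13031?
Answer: sqrt(3677) ≈ 60.638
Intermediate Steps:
Z = -21342 (Z = 7 - (8318 + 13031) = 7 - 1*21349 = 7 - 21349 = -21342)
sqrt(Z + (1967 - 1*(-23052))) = sqrt(-21342 + (1967 - 1*(-23052))) = sqrt(-21342 + (1967 + 23052)) = sqrt(-21342 + 25019) = sqrt(3677)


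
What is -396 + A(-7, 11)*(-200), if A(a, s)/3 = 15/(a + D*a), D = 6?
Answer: -10404/49 ≈ -212.33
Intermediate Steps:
A(a, s) = 45/(7*a) (A(a, s) = 3*(15/(a + 6*a)) = 3*(15/((7*a))) = 3*(15*(1/(7*a))) = 3*(15/(7*a)) = 45/(7*a))
-396 + A(-7, 11)*(-200) = -396 + ((45/7)/(-7))*(-200) = -396 + ((45/7)*(-⅐))*(-200) = -396 - 45/49*(-200) = -396 + 9000/49 = -10404/49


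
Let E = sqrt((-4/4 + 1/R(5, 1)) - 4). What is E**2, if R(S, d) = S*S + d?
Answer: -129/26 ≈ -4.9615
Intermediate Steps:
R(S, d) = d + S**2 (R(S, d) = S**2 + d = d + S**2)
E = I*sqrt(3354)/26 (E = sqrt((-4/4 + 1/(1 + 5**2)) - 4) = sqrt((-4*1/4 + 1/(1 + 25)) - 4) = sqrt((-1 + 1/26) - 4) = sqrt(-25/26 - 4) = sqrt(-129/26) = I*sqrt(3354)/26 ≈ 2.2275*I)
E**2 = (I*sqrt(3354)/26)**2 = -129/26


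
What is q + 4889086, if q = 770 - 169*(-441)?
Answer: 4964385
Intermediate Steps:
q = 75299 (q = 770 + 74529 = 75299)
q + 4889086 = 75299 + 4889086 = 4964385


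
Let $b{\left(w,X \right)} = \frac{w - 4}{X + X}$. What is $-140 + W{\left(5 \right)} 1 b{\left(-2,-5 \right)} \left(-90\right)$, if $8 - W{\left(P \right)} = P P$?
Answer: $778$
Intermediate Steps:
$W{\left(P \right)} = 8 - P^{2}$ ($W{\left(P \right)} = 8 - P P = 8 - P^{2}$)
$b{\left(w,X \right)} = \frac{-4 + w}{2 X}$
$-140 + W{\left(5 \right)} 1 b{\left(-2,-5 \right)} \left(-90\right) = -140 + \left(8 - 5^{2}\right) 1 \frac{-4 - 2}{2 \left(-5\right)} \left(-90\right) = -140 + \left(8 - 25\right) 1 \cdot \frac{1}{2} \left(- \frac{1}{5}\right) \left(-6\right) \left(-90\right) = -140 + \left(8 - 25\right) 1 \cdot \frac{3}{5} \left(-90\right) = -140 + \left(-17\right) 1 \cdot \frac{3}{5} \left(-90\right) = -140 + \left(-17\right) \frac{3}{5} \left(-90\right) = -140 - -918 = -140 + 918 = 778$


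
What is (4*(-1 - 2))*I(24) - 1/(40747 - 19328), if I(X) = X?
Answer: -6168673/21419 ≈ -288.00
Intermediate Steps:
(4*(-1 - 2))*I(24) - 1/(40747 - 19328) = (4*(-1 - 2))*24 - 1/(40747 - 19328) = (4*(-3))*24 - 1/21419 = -12*24 - 1*1/21419 = -288 - 1/21419 = -6168673/21419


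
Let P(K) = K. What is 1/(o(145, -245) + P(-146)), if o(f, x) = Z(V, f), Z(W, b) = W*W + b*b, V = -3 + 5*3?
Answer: 1/21023 ≈ 4.7567e-5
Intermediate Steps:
V = 12 (V = -3 + 15 = 12)
Z(W, b) = W**2 + b**2
o(f, x) = 144 + f**2 (o(f, x) = 12**2 + f**2 = 144 + f**2)
1/(o(145, -245) + P(-146)) = 1/((144 + 145**2) - 146) = 1/((144 + 21025) - 146) = 1/(21169 - 146) = 1/21023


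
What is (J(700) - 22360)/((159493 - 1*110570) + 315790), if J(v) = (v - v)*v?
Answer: -22360/364713 ≈ -0.061309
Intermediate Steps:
J(v) = 0 (J(v) = 0*v = 0)
(J(700) - 22360)/((159493 - 1*110570) + 315790) = (0 - 22360)/((159493 - 1*110570) + 315790) = -22360/((159493 - 110570) + 315790) = -22360/(48923 + 315790) = -22360/364713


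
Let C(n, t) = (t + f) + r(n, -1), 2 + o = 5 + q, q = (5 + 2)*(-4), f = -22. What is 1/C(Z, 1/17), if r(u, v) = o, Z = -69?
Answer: -17/798 ≈ -0.021303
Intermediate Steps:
q = -28 (q = 7*(-4) = -28)
o = -25 (o = -2 + (5 - 28) = -2 - 23 = -25)
r(u, v) = -25
C(n, t) = -47 + t (C(n, t) = (t - 22) - 25 = (-22 + t) - 25 = -47 + t)
1/C(Z, 1/17) = 1/(-47 + 1/17) = 1/(-798/17) = -17/798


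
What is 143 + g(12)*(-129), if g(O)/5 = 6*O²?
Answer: -557137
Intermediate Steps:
g(O) = 30*O² (g(O) = 5*(6*O²) = 30*O²)
143 + g(12)*(-129) = 143 + (30*12²)*(-129) = 143 + (30*144)*(-129) = 143 + 4320*(-129) = 143 - 557280 = -557137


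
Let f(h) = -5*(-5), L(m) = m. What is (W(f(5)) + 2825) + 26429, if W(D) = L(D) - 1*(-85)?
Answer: 29364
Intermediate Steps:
f(h) = 25
W(D) = 85 + D (W(D) = D - 1*(-85) = D + 85 = 85 + D)
(W(f(5)) + 2825) + 26429 = ((85 + 25) + 2825) + 26429 = (110 + 2825) + 26429 = 2935 + 26429 = 29364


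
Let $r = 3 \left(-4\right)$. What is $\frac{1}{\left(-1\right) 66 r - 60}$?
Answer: $\frac{1}{732} \approx 0.0013661$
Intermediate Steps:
$r = -12$
$\frac{1}{\left(-1\right) 66 r - 60} = \frac{1}{\left(-1\right) 66 \left(-12\right) - 60} = \frac{1}{\left(-66\right) \left(-12\right) - 60} = \frac{1}{792 - 60} = \frac{1}{732}$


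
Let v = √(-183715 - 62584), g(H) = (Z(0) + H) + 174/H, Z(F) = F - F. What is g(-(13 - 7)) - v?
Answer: -35 - I*√246299 ≈ -35.0 - 496.29*I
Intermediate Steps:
Z(F) = 0
g(H) = H + 174/H (g(H) = (0 + H) + 174/H = H + 174/H)
v = I*√246299 (v = √(-246299) = I*√246299 ≈ 496.29*I)
g(-(13 - 7)) - v = (-(13 - 7) + 174/((-(13 - 7)))) - I*√246299 = (-1*6 + 174/((-1*6))) - I*√246299 = (-6 + 174/(-6)) - I*√246299 = (-6 + 174*(-⅙)) - I*√246299 = (-6 - 29) - I*√246299 = -35 - I*√246299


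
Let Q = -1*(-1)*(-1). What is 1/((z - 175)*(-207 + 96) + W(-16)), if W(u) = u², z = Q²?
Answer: 1/19570 ≈ 5.1099e-5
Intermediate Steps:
Q = -1 (Q = 1*(-1) = -1)
z = 1 (z = (-1)² = 1)
1/((z - 175)*(-207 + 96) + W(-16)) = 1/((1 - 175)*(-207 + 96) + (-16)²) = 1/(-174*(-111) + 256) = 1/(19314 + 256) = 1/19570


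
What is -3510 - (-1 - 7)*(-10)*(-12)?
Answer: -2550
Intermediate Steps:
-3510 - (-1 - 7)*(-10)*(-12) = -3510 - (-8*(-10))*(-12) = -3510 - 80*(-12) = -3510 - 1*(-960) = -3510 + 960 = -2550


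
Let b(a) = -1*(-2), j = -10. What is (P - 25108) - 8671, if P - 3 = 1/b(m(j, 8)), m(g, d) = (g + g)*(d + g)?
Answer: -67551/2 ≈ -33776.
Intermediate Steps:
m(g, d) = 2*g*(d + g) (m(g, d) = (2*g)*(d + g) = 2*g*(d + g))
b(a) = 2
P = 7/2 (P = 3 + 1/2 = 7/2 ≈ 3.5000)
(P - 25108) - 8671 = (7/2 - 25108) - 8671 = -50209/2 - 8671 = -67551/2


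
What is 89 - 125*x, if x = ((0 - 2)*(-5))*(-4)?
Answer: 5089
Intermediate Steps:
x = -40 (x = -2*(-5)*(-4) = 10*(-4) = -40)
89 - 125*x = 89 - 125*(-40) = 89 + 5000 = 5089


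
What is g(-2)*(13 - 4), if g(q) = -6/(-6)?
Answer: 9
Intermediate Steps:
g(q) = 1 (g(q) = -6*(-⅙) = 1)
g(-2)*(13 - 4) = 1*(13 - 4) = 1*9 = 9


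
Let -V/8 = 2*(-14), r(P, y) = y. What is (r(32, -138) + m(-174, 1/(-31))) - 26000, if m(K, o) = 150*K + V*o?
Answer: -1619602/31 ≈ -52245.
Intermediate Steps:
V = 224 (V = -16*(-14) = -8*(-28) = 224)
m(K, o) = 150*K + 224*o
(r(32, -138) + m(-174, 1/(-31))) - 26000 = (-138 + (150*(-174) + 224/(-31))) - 26000 = (-138 + (-26100 + 224*(-1/31))) - 26000 = (-138 + (-26100 - 224/31)) - 26000 = (-138 - 809324/31) - 26000 = -813602/31 - 26000 = -1619602/31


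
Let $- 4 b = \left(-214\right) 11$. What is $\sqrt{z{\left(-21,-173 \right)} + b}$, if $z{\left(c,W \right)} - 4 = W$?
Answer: $\frac{\sqrt{1678}}{2} \approx 20.482$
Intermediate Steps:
$b = \frac{1177}{2}$ ($b = - \frac{\left(-214\right) 11}{4} = \left(- \frac{1}{4}\right) \left(-2354\right) = \frac{1177}{2} \approx 588.5$)
$z{\left(c,W \right)} = 4 + W$
$\sqrt{z{\left(-21,-173 \right)} + b} = \sqrt{\left(4 - 173\right) + \frac{1177}{2}} = \sqrt{-169 + \frac{1177}{2}} = \sqrt{\frac{839}{2}} = \frac{\sqrt{1678}}{2}$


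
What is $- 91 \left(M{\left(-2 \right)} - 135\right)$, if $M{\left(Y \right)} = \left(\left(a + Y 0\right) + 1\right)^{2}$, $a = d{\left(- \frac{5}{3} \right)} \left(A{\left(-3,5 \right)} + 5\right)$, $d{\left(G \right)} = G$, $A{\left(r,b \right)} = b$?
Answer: $- \frac{90454}{9} \approx -10050.0$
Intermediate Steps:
$a = - \frac{50}{3}$ ($a = - \frac{5}{3} \left(5 + 5\right) = \left(-5\right) \frac{1}{3} \cdot 10 = \left(- \frac{5}{3}\right) 10 = - \frac{50}{3} \approx -16.667$)
$M{\left(Y \right)} = \frac{2209}{9}$ ($M{\left(Y \right)} = \left(\left(- \frac{50}{3} + Y 0\right) + 1\right)^{2} = \left(\left(- \frac{50}{3} + 0\right) + 1\right)^{2} = \left(- \frac{50}{3} + 1\right)^{2} = \left(- \frac{47}{3}\right)^{2} = \frac{2209}{9}$)
$- 91 \left(M{\left(-2 \right)} - 135\right) = - 91 \left(\frac{2209}{9} - 135\right) = \left(-91\right) \frac{994}{9} = - \frac{90454}{9}$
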